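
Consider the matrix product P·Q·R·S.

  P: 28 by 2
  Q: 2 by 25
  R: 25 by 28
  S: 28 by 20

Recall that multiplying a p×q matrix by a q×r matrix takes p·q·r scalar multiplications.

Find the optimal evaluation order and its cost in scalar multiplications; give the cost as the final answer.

Adjacent pairs: PQ = 28·2·25 = 1400; QR = 2·25·28 = 1400; RS = 25·28·20 = 14000.
Length 3: P..R: k=1: 0+1400+28·2·28=2968; k=2: 1400+0+28·25·28=21000 → min 2968 | Q..S: k=2: 0+14000+2·25·20=15000; k=3: 1400+0+2·28·20=2520 → min 2520.
Length 4: P..S: k=1: 0+2520+28·2·20=3640; k=2: 1400+14000+28·25·20=29400; k=3: 2968+0+28·28·20=18648 → min 3640.
Optimal parenthesization: (P·((Q·R)·S)) with cost 3640.

3640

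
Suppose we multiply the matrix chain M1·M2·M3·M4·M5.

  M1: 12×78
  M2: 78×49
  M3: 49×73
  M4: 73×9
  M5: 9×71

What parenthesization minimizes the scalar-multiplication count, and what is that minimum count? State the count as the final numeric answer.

Adjacent pairs: M1M2 = 12·78·49 = 45864; M2M3 = 78·49·73 = 279006; M3M4 = 49·73·9 = 32193; M4M5 = 73·9·71 = 46647.
Length 3: M1..M3: k=1: 0+279006+12·78·73=347334; k=2: 45864+0+12·49·73=88788 → min 88788 | M2..M4: k=2: 0+32193+78·49·9=66591; k=3: 279006+0+78·73·9=330252 → min 66591 | M3..M5: k=3: 0+46647+49·73·71=300614; k=4: 32193+0+49·9·71=63504 → min 63504.
Length 4: M1..M4: k=1: 0+66591+12·78·9=75015; k=2: 45864+32193+12·49·9=83349; k=3: 88788+0+12·73·9=96672 → min 75015 | M2..M5: k=2: 0+63504+78·49·71=334866; k=3: 279006+46647+78·73·71=729927; k=4: 66591+0+78·9·71=116433 → min 116433.
Length 5: M1..M5: k=1: 0+116433+12·78·71=182889; k=2: 45864+63504+12·49·71=151116; k=3: 88788+46647+12·73·71=197631; k=4: 75015+0+12·9·71=82683 → min 82683.
Optimal parenthesization: ((M1·(M2·(M3·M4)))·M5) with cost 82683.

82683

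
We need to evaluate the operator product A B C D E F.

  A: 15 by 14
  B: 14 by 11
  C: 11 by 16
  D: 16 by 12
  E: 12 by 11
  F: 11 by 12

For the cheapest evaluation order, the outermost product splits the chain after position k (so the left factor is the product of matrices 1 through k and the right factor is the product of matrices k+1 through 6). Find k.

Adjacent pairs: AB = 15·14·11 = 2310; BC = 14·11·16 = 2464; CD = 11·16·12 = 2112; DE = 16·12·11 = 2112; EF = 12·11·12 = 1584.
Length 3: A..C: k=1: 0+2464+15·14·16=5824; k=2: 2310+0+15·11·16=4950 → min 4950 | B..D: k=2: 0+2112+14·11·12=3960; k=3: 2464+0+14·16·12=5152 → min 3960 | C..E: k=3: 0+2112+11·16·11=4048; k=4: 2112+0+11·12·11=3564 → min 3564 | D..F: k=4: 0+1584+16·12·12=3888; k=5: 2112+0+16·11·12=4224 → min 3888.
Length 4: A..D: k=1: 0+3960+15·14·12=6480; k=2: 2310+2112+15·11·12=6402; k=3: 4950+0+15·16·12=7830 → min 6402 | B..E: k=2: 0+3564+14·11·11=5258; k=3: 2464+2112+14·16·11=7040; k=4: 3960+0+14·12·11=5808 → min 5258 | C..F: k=3: 0+3888+11·16·12=6000; k=4: 2112+1584+11·12·12=5280; k=5: 3564+0+11·11·12=5016 → min 5016.
Length 5: A..E: k=1: 0+5258+15·14·11=7568; k=2: 2310+3564+15·11·11=7689; k=3: 4950+2112+15·16·11=9702; k=4: 6402+0+15·12·11=8382 → min 7568 | B..F: k=2: 0+5016+14·11·12=6864; k=3: 2464+3888+14·16·12=9040; k=4: 3960+1584+14·12·12=7560; k=5: 5258+0+14·11·12=7106 → min 6864.
Top-level splits: k=1: (A..A)·(B..F) → 0+6864+15·14·12 = 9384; k=2: (A..B)·(C..F) → 2310+5016+15·11·12 = 9306; k=3: (A..C)·(D..F) → 4950+3888+15·16·12 = 11718; k=4: (A..D)·(E..F) → 6402+1584+15·12·12 = 10146; k=5: (A..E)·(F..F) → 7568+0+15·11·12 = 9548.
Best split is after B, i.e. k = 2.

2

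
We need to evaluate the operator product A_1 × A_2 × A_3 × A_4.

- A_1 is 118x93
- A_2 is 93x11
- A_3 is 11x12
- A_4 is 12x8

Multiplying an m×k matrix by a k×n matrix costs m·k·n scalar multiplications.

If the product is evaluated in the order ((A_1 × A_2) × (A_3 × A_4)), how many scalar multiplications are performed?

132154

(A_1 × A_2): 118×93 by 93×11 → 118×11, cost 118·93·11 = 120714
(A_3 × A_4): 11×12 by 12×8 → 11×8, cost 11·12·8 = 1056
((A_1 × A_2) × (A_3 × A_4)): 118×11 by 11×8 → 118×8, cost 118·11·8 = 10384; cumulative 132154
Total: 132154 scalar multiplications.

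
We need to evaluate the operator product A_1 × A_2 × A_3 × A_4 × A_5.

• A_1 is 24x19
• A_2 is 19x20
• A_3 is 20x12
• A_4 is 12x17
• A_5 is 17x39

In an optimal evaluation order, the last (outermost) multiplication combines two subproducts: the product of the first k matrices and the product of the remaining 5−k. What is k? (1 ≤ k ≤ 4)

3

Adjacent pairs: A_1A_2 = 24·19·20 = 9120; A_2A_3 = 19·20·12 = 4560; A_3A_4 = 20·12·17 = 4080; A_4A_5 = 12·17·39 = 7956.
Length 3: A_1..A_3: k=1: 0+4560+24·19·12=10032; k=2: 9120+0+24·20·12=14880 → min 10032 | A_2..A_4: k=2: 0+4080+19·20·17=10540; k=3: 4560+0+19·12·17=8436 → min 8436 | A_3..A_5: k=3: 0+7956+20·12·39=17316; k=4: 4080+0+20·17·39=17340 → min 17316.
Length 4: A_1..A_4: k=1: 0+8436+24·19·17=16188; k=2: 9120+4080+24·20·17=21360; k=3: 10032+0+24·12·17=14928 → min 14928 | A_2..A_5: k=2: 0+17316+19·20·39=32136; k=3: 4560+7956+19·12·39=21408; k=4: 8436+0+19·17·39=21033 → min 21033.
Top-level splits: k=1: (A_1..A_1)·(A_2..A_5) → 0+21033+24·19·39 = 38817; k=2: (A_1..A_2)·(A_3..A_5) → 9120+17316+24·20·39 = 45156; k=3: (A_1..A_3)·(A_4..A_5) → 10032+7956+24·12·39 = 29220; k=4: (A_1..A_4)·(A_5..A_5) → 14928+0+24·17·39 = 30840.
Best split is after A_3, i.e. k = 3.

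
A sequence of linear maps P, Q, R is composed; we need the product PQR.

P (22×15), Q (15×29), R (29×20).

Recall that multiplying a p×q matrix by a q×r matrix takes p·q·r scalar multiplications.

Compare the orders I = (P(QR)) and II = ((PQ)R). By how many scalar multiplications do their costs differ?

7030

Order I = (P(QR)): (QR): 15×29 by 29×20 → 15×20, cost 15·29·20 = 8700; (P(QR)): 22×15 by 15×20 → 22×20, cost 22·15·20 = 6600; cumulative 15300. Total 15300.
Order II = ((PQ)R): (PQ): 22×15 by 15×29 → 22×29, cost 22·15·29 = 9570; ((PQ)R): 22×29 by 29×20 → 22×20, cost 22·29·20 = 12760; cumulative 22330. Total 22330.
Difference: |15300 − 22330| = 7030.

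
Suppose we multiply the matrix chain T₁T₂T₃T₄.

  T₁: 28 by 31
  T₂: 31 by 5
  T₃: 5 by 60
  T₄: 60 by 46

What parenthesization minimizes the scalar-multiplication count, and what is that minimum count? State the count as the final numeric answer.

Adjacent pairs: T₁T₂ = 28·31·5 = 4340; T₂T₃ = 31·5·60 = 9300; T₃T₄ = 5·60·46 = 13800.
Length 3: T₁..T₃: k=1: 0+9300+28·31·60=61380; k=2: 4340+0+28·5·60=12740 → min 12740 | T₂..T₄: k=2: 0+13800+31·5·46=20930; k=3: 9300+0+31·60·46=94860 → min 20930.
Length 4: T₁..T₄: k=1: 0+20930+28·31·46=60858; k=2: 4340+13800+28·5·46=24580; k=3: 12740+0+28·60·46=90020 → min 24580.
Optimal parenthesization: ((T₁T₂)(T₃T₄)) with cost 24580.

24580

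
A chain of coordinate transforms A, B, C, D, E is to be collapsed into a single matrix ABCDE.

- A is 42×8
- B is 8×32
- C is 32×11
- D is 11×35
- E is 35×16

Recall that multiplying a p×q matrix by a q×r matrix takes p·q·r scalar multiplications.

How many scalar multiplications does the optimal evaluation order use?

Adjacent pairs: AB = 42·8·32 = 10752; BC = 8·32·11 = 2816; CD = 32·11·35 = 12320; DE = 11·35·16 = 6160.
Length 3: A..C: k=1: 0+2816+42·8·11=6512; k=2: 10752+0+42·32·11=25536 → min 6512 | B..D: k=2: 0+12320+8·32·35=21280; k=3: 2816+0+8·11·35=5896 → min 5896 | C..E: k=3: 0+6160+32·11·16=11792; k=4: 12320+0+32·35·16=30240 → min 11792.
Length 4: A..D: k=1: 0+5896+42·8·35=17656; k=2: 10752+12320+42·32·35=70112; k=3: 6512+0+42·11·35=22682 → min 17656 | B..E: k=2: 0+11792+8·32·16=15888; k=3: 2816+6160+8·11·16=10384; k=4: 5896+0+8·35·16=10376 → min 10376.
Length 5: A..E: k=1: 0+10376+42·8·16=15752; k=2: 10752+11792+42·32·16=44048; k=3: 6512+6160+42·11·16=20064; k=4: 17656+0+42·35·16=41176 → min 15752.
Optimal order: (A(((BC)D)E)) with cost 15752.

15752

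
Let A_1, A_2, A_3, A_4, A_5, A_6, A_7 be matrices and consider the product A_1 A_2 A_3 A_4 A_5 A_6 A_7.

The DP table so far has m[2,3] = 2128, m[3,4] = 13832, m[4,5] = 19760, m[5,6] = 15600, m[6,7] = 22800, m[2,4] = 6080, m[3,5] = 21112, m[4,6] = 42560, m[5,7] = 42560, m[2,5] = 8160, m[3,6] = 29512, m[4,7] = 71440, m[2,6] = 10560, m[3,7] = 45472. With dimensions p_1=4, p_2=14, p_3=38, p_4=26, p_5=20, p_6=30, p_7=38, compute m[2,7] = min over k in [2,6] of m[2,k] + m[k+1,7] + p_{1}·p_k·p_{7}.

15120

m[2,7] = min over k∈[2,6] of m[2,k]+m[k+1,7]+p_{1}·p_k·p_{7}.
k=2: 0 + 45472 + 4·14·38 = 47600; k=3: 2128 + 71440 + 4·38·38 = 79344; k=4: 6080 + 42560 + 4·26·38 = 52592; k=5: 8160 + 22800 + 4·20·38 = 34000; k=6: 10560 + 0 + 4·30·38 = 15120.
Minimum: 15120 at k=6.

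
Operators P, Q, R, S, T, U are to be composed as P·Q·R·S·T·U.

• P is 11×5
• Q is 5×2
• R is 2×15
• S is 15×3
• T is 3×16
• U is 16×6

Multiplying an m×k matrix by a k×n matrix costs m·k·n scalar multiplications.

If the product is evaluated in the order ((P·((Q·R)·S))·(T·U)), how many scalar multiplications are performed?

(Q·R): 5×2 by 2×15 → 5×15, cost 5·2·15 = 150
((Q·R)·S): 5×15 by 15×3 → 5×3, cost 5·15·3 = 225; cumulative 375
(P·((Q·R)·S)): 11×5 by 5×3 → 11×3, cost 11·5·3 = 165; cumulative 540
(T·U): 3×16 by 16×6 → 3×6, cost 3·16·6 = 288
((P·((Q·R)·S))·(T·U)): 11×3 by 3×6 → 11×6, cost 11·3·6 = 198; cumulative 1026
Total: 1026 scalar multiplications.

1026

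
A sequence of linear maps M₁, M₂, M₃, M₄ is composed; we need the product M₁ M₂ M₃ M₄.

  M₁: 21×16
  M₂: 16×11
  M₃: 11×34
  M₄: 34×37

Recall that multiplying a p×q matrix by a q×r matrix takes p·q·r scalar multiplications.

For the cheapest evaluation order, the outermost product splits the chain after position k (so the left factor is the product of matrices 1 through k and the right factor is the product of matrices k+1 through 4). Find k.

Adjacent pairs: M₁M₂ = 21·16·11 = 3696; M₂M₃ = 16·11·34 = 5984; M₃M₄ = 11·34·37 = 13838.
Length 3: M₁..M₃: k=1: 0+5984+21·16·34=17408; k=2: 3696+0+21·11·34=11550 → min 11550 | M₂..M₄: k=2: 0+13838+16·11·37=20350; k=3: 5984+0+16·34·37=26112 → min 20350.
Top-level splits: k=1: (M₁..M₁)·(M₂..M₄) → 0+20350+21·16·37 = 32782; k=2: (M₁..M₂)·(M₃..M₄) → 3696+13838+21·11·37 = 26081; k=3: (M₁..M₃)·(M₄..M₄) → 11550+0+21·34·37 = 37968.
Best split is after M₂, i.e. k = 2.

2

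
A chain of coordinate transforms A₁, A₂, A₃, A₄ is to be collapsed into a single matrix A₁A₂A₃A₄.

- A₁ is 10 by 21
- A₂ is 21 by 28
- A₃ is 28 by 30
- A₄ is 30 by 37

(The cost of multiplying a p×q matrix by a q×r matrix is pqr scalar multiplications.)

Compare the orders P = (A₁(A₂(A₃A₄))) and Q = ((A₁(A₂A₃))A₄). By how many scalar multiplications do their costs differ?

Order P = (A₁(A₂(A₃A₄))): (A₃A₄): 28×30 by 30×37 → 28×37, cost 28·30·37 = 31080; (A₂(A₃A₄)): 21×28 by 28×37 → 21×37, cost 21·28·37 = 21756; cumulative 52836; (A₁(A₂(A₃A₄))): 10×21 by 21×37 → 10×37, cost 10·21·37 = 7770; cumulative 60606. Total 60606.
Order Q = ((A₁(A₂A₃))A₄): (A₂A₃): 21×28 by 28×30 → 21×30, cost 21·28·30 = 17640; (A₁(A₂A₃)): 10×21 by 21×30 → 10×30, cost 10·21·30 = 6300; cumulative 23940; ((A₁(A₂A₃))A₄): 10×30 by 30×37 → 10×37, cost 10·30·37 = 11100; cumulative 35040. Total 35040.
Difference: |60606 − 35040| = 25566.

25566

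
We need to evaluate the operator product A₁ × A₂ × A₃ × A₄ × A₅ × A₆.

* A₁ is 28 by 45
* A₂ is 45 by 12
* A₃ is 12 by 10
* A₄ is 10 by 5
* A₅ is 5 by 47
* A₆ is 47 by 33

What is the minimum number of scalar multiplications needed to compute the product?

21975

Adjacent pairs: A₁A₂ = 28·45·12 = 15120; A₂A₃ = 45·12·10 = 5400; A₃A₄ = 12·10·5 = 600; A₄A₅ = 10·5·47 = 2350; A₅A₆ = 5·47·33 = 7755.
Length 3: A₁..A₃: k=1: 0+5400+28·45·10=18000; k=2: 15120+0+28·12·10=18480 → min 18000 | A₂..A₄: k=2: 0+600+45·12·5=3300; k=3: 5400+0+45·10·5=7650 → min 3300 | A₃..A₅: k=3: 0+2350+12·10·47=7990; k=4: 600+0+12·5·47=3420 → min 3420 | A₄..A₆: k=4: 0+7755+10·5·33=9405; k=5: 2350+0+10·47·33=17860 → min 9405.
Length 4: A₁..A₄: k=1: 0+3300+28·45·5=9600; k=2: 15120+600+28·12·5=17400; k=3: 18000+0+28·10·5=19400 → min 9600 | A₂..A₅: k=2: 0+3420+45·12·47=28800; k=3: 5400+2350+45·10·47=28900; k=4: 3300+0+45·5·47=13875 → min 13875 | A₃..A₆: k=3: 0+9405+12·10·33=13365; k=4: 600+7755+12·5·33=10335; k=5: 3420+0+12·47·33=22032 → min 10335.
Length 5: A₁..A₅: k=1: 0+13875+28·45·47=73095; k=2: 15120+3420+28·12·47=34332; k=3: 18000+2350+28·10·47=33510; k=4: 9600+0+28·5·47=16180 → min 16180 | A₂..A₆: k=2: 0+10335+45·12·33=28155; k=3: 5400+9405+45·10·33=29655; k=4: 3300+7755+45·5·33=18480; k=5: 13875+0+45·47·33=83670 → min 18480.
Length 6: A₁..A₆: k=1: 0+18480+28·45·33=60060; k=2: 15120+10335+28·12·33=36543; k=3: 18000+9405+28·10·33=36645; k=4: 9600+7755+28·5·33=21975; k=5: 16180+0+28·47·33=59608 → min 21975.
Optimal order: ((A₁ × (A₂ × (A₃ × A₄))) × (A₅ × A₆)) with cost 21975.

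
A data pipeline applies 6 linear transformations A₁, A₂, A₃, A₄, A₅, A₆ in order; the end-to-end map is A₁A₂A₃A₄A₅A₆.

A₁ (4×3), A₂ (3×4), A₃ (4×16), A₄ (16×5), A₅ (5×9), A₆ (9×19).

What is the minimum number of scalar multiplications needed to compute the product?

Adjacent pairs: A₁A₂ = 4·3·4 = 48; A₂A₃ = 3·4·16 = 192; A₃A₄ = 4·16·5 = 320; A₄A₅ = 16·5·9 = 720; A₅A₆ = 5·9·19 = 855.
Length 3: A₁..A₃: k=1: 0+192+4·3·16=384; k=2: 48+0+4·4·16=304 → min 304 | A₂..A₄: k=2: 0+320+3·4·5=380; k=3: 192+0+3·16·5=432 → min 380 | A₃..A₅: k=3: 0+720+4·16·9=1296; k=4: 320+0+4·5·9=500 → min 500 | A₄..A₆: k=4: 0+855+16·5·19=2375; k=5: 720+0+16·9·19=3456 → min 2375.
Length 4: A₁..A₄: k=1: 0+380+4·3·5=440; k=2: 48+320+4·4·5=448; k=3: 304+0+4·16·5=624 → min 440 | A₂..A₅: k=2: 0+500+3·4·9=608; k=3: 192+720+3·16·9=1344; k=4: 380+0+3·5·9=515 → min 515 | A₃..A₆: k=3: 0+2375+4·16·19=3591; k=4: 320+855+4·5·19=1555; k=5: 500+0+4·9·19=1184 → min 1184.
Length 5: A₁..A₅: k=1: 0+515+4·3·9=623; k=2: 48+500+4·4·9=692; k=3: 304+720+4·16·9=1600; k=4: 440+0+4·5·9=620 → min 620 | A₂..A₆: k=2: 0+1184+3·4·19=1412; k=3: 192+2375+3·16·19=3479; k=4: 380+855+3·5·19=1520; k=5: 515+0+3·9·19=1028 → min 1028.
Length 6: A₁..A₆: k=1: 0+1028+4·3·19=1256; k=2: 48+1184+4·4·19=1536; k=3: 304+2375+4·16·19=3895; k=4: 440+855+4·5·19=1675; k=5: 620+0+4·9·19=1304 → min 1256.
Optimal order: (A₁(((A₂(A₃A₄))A₅)A₆)) with cost 1256.

1256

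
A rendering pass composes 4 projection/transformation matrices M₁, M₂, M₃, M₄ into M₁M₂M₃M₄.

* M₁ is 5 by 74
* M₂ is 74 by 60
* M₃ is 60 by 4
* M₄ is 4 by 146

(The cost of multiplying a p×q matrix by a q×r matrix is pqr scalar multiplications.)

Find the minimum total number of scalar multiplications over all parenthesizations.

Adjacent pairs: M₁M₂ = 5·74·60 = 22200; M₂M₃ = 74·60·4 = 17760; M₃M₄ = 60·4·146 = 35040.
Length 3: M₁..M₃: k=1: 0+17760+5·74·4=19240; k=2: 22200+0+5·60·4=23400 → min 19240 | M₂..M₄: k=2: 0+35040+74·60·146=683280; k=3: 17760+0+74·4·146=60976 → min 60976.
Length 4: M₁..M₄: k=1: 0+60976+5·74·146=114996; k=2: 22200+35040+5·60·146=101040; k=3: 19240+0+5·4·146=22160 → min 22160.
Optimal order: ((M₁(M₂M₃))M₄) with cost 22160.

22160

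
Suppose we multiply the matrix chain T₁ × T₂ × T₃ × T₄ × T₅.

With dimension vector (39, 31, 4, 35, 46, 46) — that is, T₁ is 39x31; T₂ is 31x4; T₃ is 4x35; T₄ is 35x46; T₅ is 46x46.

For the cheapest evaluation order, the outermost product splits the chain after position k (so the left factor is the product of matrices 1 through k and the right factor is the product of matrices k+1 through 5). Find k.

2

Adjacent pairs: T₁T₂ = 39·31·4 = 4836; T₂T₃ = 31·4·35 = 4340; T₃T₄ = 4·35·46 = 6440; T₄T₅ = 35·46·46 = 74060.
Length 3: T₁..T₃: k=1: 0+4340+39·31·35=46655; k=2: 4836+0+39·4·35=10296 → min 10296 | T₂..T₄: k=2: 0+6440+31·4·46=12144; k=3: 4340+0+31·35·46=54250 → min 12144 | T₃..T₅: k=3: 0+74060+4·35·46=80500; k=4: 6440+0+4·46·46=14904 → min 14904.
Length 4: T₁..T₄: k=1: 0+12144+39·31·46=67758; k=2: 4836+6440+39·4·46=18452; k=3: 10296+0+39·35·46=73086 → min 18452 | T₂..T₅: k=2: 0+14904+31·4·46=20608; k=3: 4340+74060+31·35·46=128310; k=4: 12144+0+31·46·46=77740 → min 20608.
Top-level splits: k=1: (T₁..T₁)·(T₂..T₅) → 0+20608+39·31·46 = 76222; k=2: (T₁..T₂)·(T₃..T₅) → 4836+14904+39·4·46 = 26916; k=3: (T₁..T₃)·(T₄..T₅) → 10296+74060+39·35·46 = 147146; k=4: (T₁..T₄)·(T₅..T₅) → 18452+0+39·46·46 = 100976.
Best split is after T₂, i.e. k = 2.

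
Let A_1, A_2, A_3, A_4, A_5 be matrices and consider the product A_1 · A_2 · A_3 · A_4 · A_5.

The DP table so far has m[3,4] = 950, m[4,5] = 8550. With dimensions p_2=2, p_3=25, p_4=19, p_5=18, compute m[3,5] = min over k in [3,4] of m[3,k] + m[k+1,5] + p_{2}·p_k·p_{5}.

1634

m[3,5] = min over k∈[3,4] of m[3,k]+m[k+1,5]+p_{2}·p_k·p_{5}.
k=3: 0 + 8550 + 2·25·18 = 9450; k=4: 950 + 0 + 2·19·18 = 1634.
Minimum: 1634 at k=4.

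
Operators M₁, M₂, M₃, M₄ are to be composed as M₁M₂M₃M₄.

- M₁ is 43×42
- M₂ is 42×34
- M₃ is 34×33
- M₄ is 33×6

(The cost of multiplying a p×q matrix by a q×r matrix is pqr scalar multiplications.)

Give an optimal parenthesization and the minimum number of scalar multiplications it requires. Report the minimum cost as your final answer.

Adjacent pairs: M₁M₂ = 43·42·34 = 61404; M₂M₃ = 42·34·33 = 47124; M₃M₄ = 34·33·6 = 6732.
Length 3: M₁..M₃: k=1: 0+47124+43·42·33=106722; k=2: 61404+0+43·34·33=109650 → min 106722 | M₂..M₄: k=2: 0+6732+42·34·6=15300; k=3: 47124+0+42·33·6=55440 → min 15300.
Length 4: M₁..M₄: k=1: 0+15300+43·42·6=26136; k=2: 61404+6732+43·34·6=76908; k=3: 106722+0+43·33·6=115236 → min 26136.
Optimal parenthesization: (M₁(M₂(M₃M₄))) with cost 26136.

26136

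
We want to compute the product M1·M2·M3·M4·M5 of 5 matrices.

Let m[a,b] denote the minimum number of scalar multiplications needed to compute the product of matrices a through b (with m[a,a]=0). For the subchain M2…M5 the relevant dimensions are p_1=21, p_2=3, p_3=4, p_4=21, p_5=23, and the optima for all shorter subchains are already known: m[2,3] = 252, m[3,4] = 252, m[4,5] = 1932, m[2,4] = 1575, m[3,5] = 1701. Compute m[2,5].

3150

m[2,5] = min over k∈[2,4] of m[2,k]+m[k+1,5]+p_{1}·p_k·p_{5}.
k=2: 0 + 1701 + 21·3·23 = 3150; k=3: 252 + 1932 + 21·4·23 = 4116; k=4: 1575 + 0 + 21·21·23 = 11718.
Minimum: 3150 at k=2.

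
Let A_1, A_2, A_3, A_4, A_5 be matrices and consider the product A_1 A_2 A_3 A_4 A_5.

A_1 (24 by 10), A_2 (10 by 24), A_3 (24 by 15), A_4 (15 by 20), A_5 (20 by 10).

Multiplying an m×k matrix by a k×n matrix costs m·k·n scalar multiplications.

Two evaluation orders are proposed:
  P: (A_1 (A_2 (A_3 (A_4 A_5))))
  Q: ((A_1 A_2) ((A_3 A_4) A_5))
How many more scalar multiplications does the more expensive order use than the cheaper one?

Order P = (A_1 (A_2 (A_3 (A_4 A_5)))): (A_4 A_5): 15×20 by 20×10 → 15×10, cost 15·20·10 = 3000; (A_3 (A_4 A_5)): 24×15 by 15×10 → 24×10, cost 24·15·10 = 3600; cumulative 6600; (A_2 (A_3 (A_4 A_5))): 10×24 by 24×10 → 10×10, cost 10·24·10 = 2400; cumulative 9000; (A_1 (A_2 (A_3 (A_4 A_5)))): 24×10 by 10×10 → 24×10, cost 24·10·10 = 2400; cumulative 11400. Total 11400.
Order Q = ((A_1 A_2) ((A_3 A_4) A_5)): (A_1 A_2): 24×10 by 10×24 → 24×24, cost 24·10·24 = 5760; (A_3 A_4): 24×15 by 15×20 → 24×20, cost 24·15·20 = 7200; ((A_3 A_4) A_5): 24×20 by 20×10 → 24×10, cost 24·20·10 = 4800; cumulative 12000; ((A_1 A_2) ((A_3 A_4) A_5)): 24×24 by 24×10 → 24×10, cost 24·24·10 = 5760; cumulative 23520. Total 23520.
Difference: |11400 − 23520| = 12120.

12120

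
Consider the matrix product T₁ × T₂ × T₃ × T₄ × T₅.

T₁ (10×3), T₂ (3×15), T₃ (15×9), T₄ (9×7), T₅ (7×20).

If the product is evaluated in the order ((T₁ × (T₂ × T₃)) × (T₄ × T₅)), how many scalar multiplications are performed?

(T₂ × T₃): 3×15 by 15×9 → 3×9, cost 3·15·9 = 405
(T₁ × (T₂ × T₃)): 10×3 by 3×9 → 10×9, cost 10·3·9 = 270; cumulative 675
(T₄ × T₅): 9×7 by 7×20 → 9×20, cost 9·7·20 = 1260
((T₁ × (T₂ × T₃)) × (T₄ × T₅)): 10×9 by 9×20 → 10×20, cost 10·9·20 = 1800; cumulative 3735
Total: 3735 scalar multiplications.

3735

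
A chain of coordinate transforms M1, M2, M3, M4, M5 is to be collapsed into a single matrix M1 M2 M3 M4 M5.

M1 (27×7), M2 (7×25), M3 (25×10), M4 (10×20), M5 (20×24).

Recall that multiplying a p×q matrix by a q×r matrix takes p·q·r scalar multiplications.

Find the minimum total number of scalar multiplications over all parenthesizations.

11046

Adjacent pairs: M1M2 = 27·7·25 = 4725; M2M3 = 7·25·10 = 1750; M3M4 = 25·10·20 = 5000; M4M5 = 10·20·24 = 4800.
Length 3: M1..M3: k=1: 0+1750+27·7·10=3640; k=2: 4725+0+27·25·10=11475 → min 3640 | M2..M4: k=2: 0+5000+7·25·20=8500; k=3: 1750+0+7·10·20=3150 → min 3150 | M3..M5: k=3: 0+4800+25·10·24=10800; k=4: 5000+0+25·20·24=17000 → min 10800.
Length 4: M1..M4: k=1: 0+3150+27·7·20=6930; k=2: 4725+5000+27·25·20=23225; k=3: 3640+0+27·10·20=9040 → min 6930 | M2..M5: k=2: 0+10800+7·25·24=15000; k=3: 1750+4800+7·10·24=8230; k=4: 3150+0+7·20·24=6510 → min 6510.
Length 5: M1..M5: k=1: 0+6510+27·7·24=11046; k=2: 4725+10800+27·25·24=31725; k=3: 3640+4800+27·10·24=14920; k=4: 6930+0+27·20·24=19890 → min 11046.
Optimal order: (M1 (((M2 M3) M4) M5)) with cost 11046.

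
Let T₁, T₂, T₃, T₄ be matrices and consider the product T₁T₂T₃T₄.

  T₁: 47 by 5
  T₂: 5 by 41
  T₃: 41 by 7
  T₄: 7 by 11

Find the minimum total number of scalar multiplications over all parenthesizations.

Adjacent pairs: T₁T₂ = 47·5·41 = 9635; T₂T₃ = 5·41·7 = 1435; T₃T₄ = 41·7·11 = 3157.
Length 3: T₁..T₃: k=1: 0+1435+47·5·7=3080; k=2: 9635+0+47·41·7=23124 → min 3080 | T₂..T₄: k=2: 0+3157+5·41·11=5412; k=3: 1435+0+5·7·11=1820 → min 1820.
Length 4: T₁..T₄: k=1: 0+1820+47·5·11=4405; k=2: 9635+3157+47·41·11=33989; k=3: 3080+0+47·7·11=6699 → min 4405.
Optimal order: (T₁((T₂T₃)T₄)) with cost 4405.

4405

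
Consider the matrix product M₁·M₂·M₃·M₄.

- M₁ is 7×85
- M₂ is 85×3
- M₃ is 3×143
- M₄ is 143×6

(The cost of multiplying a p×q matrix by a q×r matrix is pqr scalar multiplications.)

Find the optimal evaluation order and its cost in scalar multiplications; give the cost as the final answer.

4485

Adjacent pairs: M₁M₂ = 7·85·3 = 1785; M₂M₃ = 85·3·143 = 36465; M₃M₄ = 3·143·6 = 2574.
Length 3: M₁..M₃: k=1: 0+36465+7·85·143=121550; k=2: 1785+0+7·3·143=4788 → min 4788 | M₂..M₄: k=2: 0+2574+85·3·6=4104; k=3: 36465+0+85·143·6=109395 → min 4104.
Length 4: M₁..M₄: k=1: 0+4104+7·85·6=7674; k=2: 1785+2574+7·3·6=4485; k=3: 4788+0+7·143·6=10794 → min 4485.
Optimal parenthesization: ((M₁·M₂)·(M₃·M₄)) with cost 4485.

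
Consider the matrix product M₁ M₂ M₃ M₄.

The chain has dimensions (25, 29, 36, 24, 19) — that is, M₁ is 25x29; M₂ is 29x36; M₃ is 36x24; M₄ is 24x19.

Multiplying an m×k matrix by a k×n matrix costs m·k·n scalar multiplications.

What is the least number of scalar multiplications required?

50027

Adjacent pairs: M₁M₂ = 25·29·36 = 26100; M₂M₃ = 29·36·24 = 25056; M₃M₄ = 36·24·19 = 16416.
Length 3: M₁..M₃: k=1: 0+25056+25·29·24=42456; k=2: 26100+0+25·36·24=47700 → min 42456 | M₂..M₄: k=2: 0+16416+29·36·19=36252; k=3: 25056+0+29·24·19=38280 → min 36252.
Length 4: M₁..M₄: k=1: 0+36252+25·29·19=50027; k=2: 26100+16416+25·36·19=59616; k=3: 42456+0+25·24·19=53856 → min 50027.
Optimal order: (M₁ (M₂ (M₃ M₄))) with cost 50027.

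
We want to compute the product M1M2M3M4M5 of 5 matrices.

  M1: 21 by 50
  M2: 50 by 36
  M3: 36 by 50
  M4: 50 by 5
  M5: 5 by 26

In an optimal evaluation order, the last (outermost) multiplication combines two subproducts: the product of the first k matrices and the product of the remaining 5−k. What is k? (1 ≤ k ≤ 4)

Adjacent pairs: M1M2 = 21·50·36 = 37800; M2M3 = 50·36·50 = 90000; M3M4 = 36·50·5 = 9000; M4M5 = 50·5·26 = 6500.
Length 3: M1..M3: k=1: 0+90000+21·50·50=142500; k=2: 37800+0+21·36·50=75600 → min 75600 | M2..M4: k=2: 0+9000+50·36·5=18000; k=3: 90000+0+50·50·5=102500 → min 18000 | M3..M5: k=3: 0+6500+36·50·26=53300; k=4: 9000+0+36·5·26=13680 → min 13680.
Length 4: M1..M4: k=1: 0+18000+21·50·5=23250; k=2: 37800+9000+21·36·5=50580; k=3: 75600+0+21·50·5=80850 → min 23250 | M2..M5: k=2: 0+13680+50·36·26=60480; k=3: 90000+6500+50·50·26=161500; k=4: 18000+0+50·5·26=24500 → min 24500.
Top-level splits: k=1: (M1..M1)·(M2..M5) → 0+24500+21·50·26 = 51800; k=2: (M1..M2)·(M3..M5) → 37800+13680+21·36·26 = 71136; k=3: (M1..M3)·(M4..M5) → 75600+6500+21·50·26 = 109400; k=4: (M1..M4)·(M5..M5) → 23250+0+21·5·26 = 25980.
Best split is after M4, i.e. k = 4.

4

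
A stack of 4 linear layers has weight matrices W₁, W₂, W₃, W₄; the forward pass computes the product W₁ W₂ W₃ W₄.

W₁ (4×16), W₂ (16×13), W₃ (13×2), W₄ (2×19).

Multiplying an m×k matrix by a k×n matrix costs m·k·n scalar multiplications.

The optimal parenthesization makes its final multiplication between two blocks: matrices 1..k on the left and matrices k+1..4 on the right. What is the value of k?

Adjacent pairs: W₁W₂ = 4·16·13 = 832; W₂W₃ = 16·13·2 = 416; W₃W₄ = 13·2·19 = 494.
Length 3: W₁..W₃: k=1: 0+416+4·16·2=544; k=2: 832+0+4·13·2=936 → min 544 | W₂..W₄: k=2: 0+494+16·13·19=4446; k=3: 416+0+16·2·19=1024 → min 1024.
Top-level splits: k=1: (W₁..W₁)·(W₂..W₄) → 0+1024+4·16·19 = 2240; k=2: (W₁..W₂)·(W₃..W₄) → 832+494+4·13·19 = 2314; k=3: (W₁..W₃)·(W₄..W₄) → 544+0+4·2·19 = 696.
Best split is after W₃, i.e. k = 3.

3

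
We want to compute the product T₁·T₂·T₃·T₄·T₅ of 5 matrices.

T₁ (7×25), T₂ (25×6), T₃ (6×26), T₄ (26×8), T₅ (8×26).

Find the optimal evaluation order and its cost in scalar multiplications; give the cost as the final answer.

Adjacent pairs: T₁T₂ = 7·25·6 = 1050; T₂T₃ = 25·6·26 = 3900; T₃T₄ = 6·26·8 = 1248; T₄T₅ = 26·8·26 = 5408.
Length 3: T₁..T₃: k=1: 0+3900+7·25·26=8450; k=2: 1050+0+7·6·26=2142 → min 2142 | T₂..T₄: k=2: 0+1248+25·6·8=2448; k=3: 3900+0+25·26·8=9100 → min 2448 | T₃..T₅: k=3: 0+5408+6·26·26=9464; k=4: 1248+0+6·8·26=2496 → min 2496.
Length 4: T₁..T₄: k=1: 0+2448+7·25·8=3848; k=2: 1050+1248+7·6·8=2634; k=3: 2142+0+7·26·8=3598 → min 2634 | T₂..T₅: k=2: 0+2496+25·6·26=6396; k=3: 3900+5408+25·26·26=26208; k=4: 2448+0+25·8·26=7648 → min 6396.
Length 5: T₁..T₅: k=1: 0+6396+7·25·26=10946; k=2: 1050+2496+7·6·26=4638; k=3: 2142+5408+7·26·26=12282; k=4: 2634+0+7·8·26=4090 → min 4090.
Optimal parenthesization: (((T₁·T₂)·(T₃·T₄))·T₅) with cost 4090.

4090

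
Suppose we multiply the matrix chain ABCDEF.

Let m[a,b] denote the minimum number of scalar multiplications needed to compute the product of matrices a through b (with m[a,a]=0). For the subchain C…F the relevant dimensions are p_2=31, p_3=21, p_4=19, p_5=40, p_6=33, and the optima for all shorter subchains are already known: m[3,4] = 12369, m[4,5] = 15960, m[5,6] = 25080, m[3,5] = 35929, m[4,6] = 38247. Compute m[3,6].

56886

m[3,6] = min over k∈[3,5] of m[3,k]+m[k+1,6]+p_{2}·p_k·p_{6}.
k=3: 0 + 38247 + 31·21·33 = 59730; k=4: 12369 + 25080 + 31·19·33 = 56886; k=5: 35929 + 0 + 31·40·33 = 76849.
Minimum: 56886 at k=4.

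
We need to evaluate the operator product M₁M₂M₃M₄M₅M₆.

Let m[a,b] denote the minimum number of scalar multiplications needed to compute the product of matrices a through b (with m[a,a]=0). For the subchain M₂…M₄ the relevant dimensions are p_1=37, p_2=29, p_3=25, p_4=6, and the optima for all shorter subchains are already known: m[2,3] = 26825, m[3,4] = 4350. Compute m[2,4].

m[2,4] = min over k∈[2,3] of m[2,k]+m[k+1,4]+p_{1}·p_k·p_{4}.
k=2: 0 + 4350 + 37·29·6 = 10788; k=3: 26825 + 0 + 37·25·6 = 32375.
Minimum: 10788 at k=2.

10788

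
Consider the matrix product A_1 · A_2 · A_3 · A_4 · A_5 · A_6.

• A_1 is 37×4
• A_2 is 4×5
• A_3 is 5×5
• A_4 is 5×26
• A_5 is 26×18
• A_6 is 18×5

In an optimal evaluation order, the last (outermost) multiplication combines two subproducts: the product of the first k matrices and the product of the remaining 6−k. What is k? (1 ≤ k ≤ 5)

1

Adjacent pairs: A_1A_2 = 37·4·5 = 740; A_2A_3 = 4·5·5 = 100; A_3A_4 = 5·5·26 = 650; A_4A_5 = 5·26·18 = 2340; A_5A_6 = 26·18·5 = 2340.
Length 3: A_1..A_3: k=1: 0+100+37·4·5=840; k=2: 740+0+37·5·5=1665 → min 840 | A_2..A_4: k=2: 0+650+4·5·26=1170; k=3: 100+0+4·5·26=620 → min 620 | A_3..A_5: k=3: 0+2340+5·5·18=2790; k=4: 650+0+5·26·18=2990 → min 2790 | A_4..A_6: k=4: 0+2340+5·26·5=2990; k=5: 2340+0+5·18·5=2790 → min 2790.
Length 4: A_1..A_4: k=1: 0+620+37·4·26=4468; k=2: 740+650+37·5·26=6200; k=3: 840+0+37·5·26=5650 → min 4468 | A_2..A_5: k=2: 0+2790+4·5·18=3150; k=3: 100+2340+4·5·18=2800; k=4: 620+0+4·26·18=2492 → min 2492 | A_3..A_6: k=3: 0+2790+5·5·5=2915; k=4: 650+2340+5·26·5=3640; k=5: 2790+0+5·18·5=3240 → min 2915.
Length 5: A_1..A_5: k=1: 0+2492+37·4·18=5156; k=2: 740+2790+37·5·18=6860; k=3: 840+2340+37·5·18=6510; k=4: 4468+0+37·26·18=21784 → min 5156 | A_2..A_6: k=2: 0+2915+4·5·5=3015; k=3: 100+2790+4·5·5=2990; k=4: 620+2340+4·26·5=3480; k=5: 2492+0+4·18·5=2852 → min 2852.
Top-level splits: k=1: (A_1..A_1)·(A_2..A_6) → 0+2852+37·4·5 = 3592; k=2: (A_1..A_2)·(A_3..A_6) → 740+2915+37·5·5 = 4580; k=3: (A_1..A_3)·(A_4..A_6) → 840+2790+37·5·5 = 4555; k=4: (A_1..A_4)·(A_5..A_6) → 4468+2340+37·26·5 = 11618; k=5: (A_1..A_5)·(A_6..A_6) → 5156+0+37·18·5 = 8486.
Best split is after A_1, i.e. k = 1.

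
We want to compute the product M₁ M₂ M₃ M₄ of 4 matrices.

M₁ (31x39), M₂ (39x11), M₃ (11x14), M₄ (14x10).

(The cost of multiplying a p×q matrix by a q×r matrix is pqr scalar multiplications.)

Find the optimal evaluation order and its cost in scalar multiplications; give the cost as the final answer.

Adjacent pairs: M₁M₂ = 31·39·11 = 13299; M₂M₃ = 39·11·14 = 6006; M₃M₄ = 11·14·10 = 1540.
Length 3: M₁..M₃: k=1: 0+6006+31·39·14=22932; k=2: 13299+0+31·11·14=18073 → min 18073 | M₂..M₄: k=2: 0+1540+39·11·10=5830; k=3: 6006+0+39·14·10=11466 → min 5830.
Length 4: M₁..M₄: k=1: 0+5830+31·39·10=17920; k=2: 13299+1540+31·11·10=18249; k=3: 18073+0+31·14·10=22413 → min 17920.
Optimal parenthesization: (M₁ (M₂ (M₃ M₄))) with cost 17920.

17920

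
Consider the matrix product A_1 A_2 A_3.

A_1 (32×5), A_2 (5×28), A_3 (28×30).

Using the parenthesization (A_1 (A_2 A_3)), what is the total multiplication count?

(A_2 A_3): 5×28 by 28×30 → 5×30, cost 5·28·30 = 4200
(A_1 (A_2 A_3)): 32×5 by 5×30 → 32×30, cost 32·5·30 = 4800; cumulative 9000
Total: 9000 scalar multiplications.

9000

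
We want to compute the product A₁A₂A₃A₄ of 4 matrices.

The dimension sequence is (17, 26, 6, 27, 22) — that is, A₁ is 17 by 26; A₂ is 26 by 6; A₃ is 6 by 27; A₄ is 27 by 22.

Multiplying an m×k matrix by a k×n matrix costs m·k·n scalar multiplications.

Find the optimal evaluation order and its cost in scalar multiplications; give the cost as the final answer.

Adjacent pairs: A₁A₂ = 17·26·6 = 2652; A₂A₃ = 26·6·27 = 4212; A₃A₄ = 6·27·22 = 3564.
Length 3: A₁..A₃: k=1: 0+4212+17·26·27=16146; k=2: 2652+0+17·6·27=5406 → min 5406 | A₂..A₄: k=2: 0+3564+26·6·22=6996; k=3: 4212+0+26·27·22=19656 → min 6996.
Length 4: A₁..A₄: k=1: 0+6996+17·26·22=16720; k=2: 2652+3564+17·6·22=8460; k=3: 5406+0+17·27·22=15504 → min 8460.
Optimal parenthesization: ((A₁A₂)(A₃A₄)) with cost 8460.

8460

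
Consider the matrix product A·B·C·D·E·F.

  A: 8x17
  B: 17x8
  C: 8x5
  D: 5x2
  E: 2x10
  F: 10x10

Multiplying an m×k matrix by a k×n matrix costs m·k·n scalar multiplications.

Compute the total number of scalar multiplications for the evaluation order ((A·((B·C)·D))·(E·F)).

1482

(B·C): 17×8 by 8×5 → 17×5, cost 17·8·5 = 680
((B·C)·D): 17×5 by 5×2 → 17×2, cost 17·5·2 = 170; cumulative 850
(A·((B·C)·D)): 8×17 by 17×2 → 8×2, cost 8·17·2 = 272; cumulative 1122
(E·F): 2×10 by 10×10 → 2×10, cost 2·10·10 = 200
((A·((B·C)·D))·(E·F)): 8×2 by 2×10 → 8×10, cost 8·2·10 = 160; cumulative 1482
Total: 1482 scalar multiplications.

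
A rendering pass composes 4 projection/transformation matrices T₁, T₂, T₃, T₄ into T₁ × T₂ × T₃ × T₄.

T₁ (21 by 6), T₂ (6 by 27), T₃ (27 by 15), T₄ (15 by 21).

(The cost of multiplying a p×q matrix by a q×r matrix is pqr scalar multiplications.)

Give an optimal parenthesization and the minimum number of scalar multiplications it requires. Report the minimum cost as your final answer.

6966

Adjacent pairs: T₁T₂ = 21·6·27 = 3402; T₂T₃ = 6·27·15 = 2430; T₃T₄ = 27·15·21 = 8505.
Length 3: T₁..T₃: k=1: 0+2430+21·6·15=4320; k=2: 3402+0+21·27·15=11907 → min 4320 | T₂..T₄: k=2: 0+8505+6·27·21=11907; k=3: 2430+0+6·15·21=4320 → min 4320.
Length 4: T₁..T₄: k=1: 0+4320+21·6·21=6966; k=2: 3402+8505+21·27·21=23814; k=3: 4320+0+21·15·21=10935 → min 6966.
Optimal parenthesization: (T₁ × ((T₂ × T₃) × T₄)) with cost 6966.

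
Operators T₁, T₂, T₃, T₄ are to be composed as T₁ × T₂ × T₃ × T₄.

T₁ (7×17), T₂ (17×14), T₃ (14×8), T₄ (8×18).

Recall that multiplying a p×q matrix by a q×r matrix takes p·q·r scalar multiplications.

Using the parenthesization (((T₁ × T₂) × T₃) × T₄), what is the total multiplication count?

(T₁ × T₂): 7×17 by 17×14 → 7×14, cost 7·17·14 = 1666
((T₁ × T₂) × T₃): 7×14 by 14×8 → 7×8, cost 7·14·8 = 784; cumulative 2450
(((T₁ × T₂) × T₃) × T₄): 7×8 by 8×18 → 7×18, cost 7·8·18 = 1008; cumulative 3458
Total: 3458 scalar multiplications.

3458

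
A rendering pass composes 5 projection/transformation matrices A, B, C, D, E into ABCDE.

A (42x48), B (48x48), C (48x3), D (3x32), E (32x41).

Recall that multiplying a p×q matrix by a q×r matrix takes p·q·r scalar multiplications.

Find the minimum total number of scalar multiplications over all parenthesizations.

Adjacent pairs: AB = 42·48·48 = 96768; BC = 48·48·3 = 6912; CD = 48·3·32 = 4608; DE = 3·32·41 = 3936.
Length 3: A..C: k=1: 0+6912+42·48·3=12960; k=2: 96768+0+42·48·3=102816 → min 12960 | B..D: k=2: 0+4608+48·48·32=78336; k=3: 6912+0+48·3·32=11520 → min 11520 | C..E: k=3: 0+3936+48·3·41=9840; k=4: 4608+0+48·32·41=67584 → min 9840.
Length 4: A..D: k=1: 0+11520+42·48·32=76032; k=2: 96768+4608+42·48·32=165888; k=3: 12960+0+42·3·32=16992 → min 16992 | B..E: k=2: 0+9840+48·48·41=104304; k=3: 6912+3936+48·3·41=16752; k=4: 11520+0+48·32·41=74496 → min 16752.
Length 5: A..E: k=1: 0+16752+42·48·41=99408; k=2: 96768+9840+42·48·41=189264; k=3: 12960+3936+42·3·41=22062; k=4: 16992+0+42·32·41=72096 → min 22062.
Optimal order: ((A(BC))(DE)) with cost 22062.

22062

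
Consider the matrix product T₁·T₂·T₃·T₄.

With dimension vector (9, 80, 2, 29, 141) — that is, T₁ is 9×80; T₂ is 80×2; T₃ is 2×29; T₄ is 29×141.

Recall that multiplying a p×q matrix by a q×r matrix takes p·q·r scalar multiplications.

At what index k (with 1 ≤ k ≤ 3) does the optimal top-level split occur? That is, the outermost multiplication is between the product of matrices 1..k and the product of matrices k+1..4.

Adjacent pairs: T₁T₂ = 9·80·2 = 1440; T₂T₃ = 80·2·29 = 4640; T₃T₄ = 2·29·141 = 8178.
Length 3: T₁..T₃: k=1: 0+4640+9·80·29=25520; k=2: 1440+0+9·2·29=1962 → min 1962 | T₂..T₄: k=2: 0+8178+80·2·141=30738; k=3: 4640+0+80·29·141=331760 → min 30738.
Top-level splits: k=1: (T₁..T₁)·(T₂..T₄) → 0+30738+9·80·141 = 132258; k=2: (T₁..T₂)·(T₃..T₄) → 1440+8178+9·2·141 = 12156; k=3: (T₁..T₃)·(T₄..T₄) → 1962+0+9·29·141 = 38763.
Best split is after T₂, i.e. k = 2.

2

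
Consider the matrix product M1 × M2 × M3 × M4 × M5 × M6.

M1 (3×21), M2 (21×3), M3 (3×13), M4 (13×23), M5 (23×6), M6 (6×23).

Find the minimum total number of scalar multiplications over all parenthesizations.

1968

Adjacent pairs: M1M2 = 3·21·3 = 189; M2M3 = 21·3·13 = 819; M3M4 = 3·13·23 = 897; M4M5 = 13·23·6 = 1794; M5M6 = 23·6·23 = 3174.
Length 3: M1..M3: k=1: 0+819+3·21·13=1638; k=2: 189+0+3·3·13=306 → min 306 | M2..M4: k=2: 0+897+21·3·23=2346; k=3: 819+0+21·13·23=7098 → min 2346 | M3..M5: k=3: 0+1794+3·13·6=2028; k=4: 897+0+3·23·6=1311 → min 1311 | M4..M6: k=4: 0+3174+13·23·23=10051; k=5: 1794+0+13·6·23=3588 → min 3588.
Length 4: M1..M4: k=1: 0+2346+3·21·23=3795; k=2: 189+897+3·3·23=1293; k=3: 306+0+3·13·23=1203 → min 1203 | M2..M5: k=2: 0+1311+21·3·6=1689; k=3: 819+1794+21·13·6=4251; k=4: 2346+0+21·23·6=5244 → min 1689 | M3..M6: k=3: 0+3588+3·13·23=4485; k=4: 897+3174+3·23·23=5658; k=5: 1311+0+3·6·23=1725 → min 1725.
Length 5: M1..M5: k=1: 0+1689+3·21·6=2067; k=2: 189+1311+3·3·6=1554; k=3: 306+1794+3·13·6=2334; k=4: 1203+0+3·23·6=1617 → min 1554 | M2..M6: k=2: 0+1725+21·3·23=3174; k=3: 819+3588+21·13·23=10686; k=4: 2346+3174+21·23·23=16629; k=5: 1689+0+21·6·23=4587 → min 3174.
Length 6: M1..M6: k=1: 0+3174+3·21·23=4623; k=2: 189+1725+3·3·23=2121; k=3: 306+3588+3·13·23=4791; k=4: 1203+3174+3·23·23=5964; k=5: 1554+0+3·6·23=1968 → min 1968.
Optimal order: (((M1 × M2) × ((M3 × M4) × M5)) × M6) with cost 1968.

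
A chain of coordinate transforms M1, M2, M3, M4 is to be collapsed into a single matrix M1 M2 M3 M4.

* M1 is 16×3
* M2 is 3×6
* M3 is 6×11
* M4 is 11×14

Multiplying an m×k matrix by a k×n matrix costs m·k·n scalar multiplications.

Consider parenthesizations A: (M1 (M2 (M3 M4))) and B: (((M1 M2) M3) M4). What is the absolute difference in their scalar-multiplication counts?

Order A = (M1 (M2 (M3 M4))): (M3 M4): 6×11 by 11×14 → 6×14, cost 6·11·14 = 924; (M2 (M3 M4)): 3×6 by 6×14 → 3×14, cost 3·6·14 = 252; cumulative 1176; (M1 (M2 (M3 M4))): 16×3 by 3×14 → 16×14, cost 16·3·14 = 672; cumulative 1848. Total 1848.
Order B = (((M1 M2) M3) M4): (M1 M2): 16×3 by 3×6 → 16×6, cost 16·3·6 = 288; ((M1 M2) M3): 16×6 by 6×11 → 16×11, cost 16·6·11 = 1056; cumulative 1344; (((M1 M2) M3) M4): 16×11 by 11×14 → 16×14, cost 16·11·14 = 2464; cumulative 3808. Total 3808.
Difference: |1848 − 3808| = 1960.

1960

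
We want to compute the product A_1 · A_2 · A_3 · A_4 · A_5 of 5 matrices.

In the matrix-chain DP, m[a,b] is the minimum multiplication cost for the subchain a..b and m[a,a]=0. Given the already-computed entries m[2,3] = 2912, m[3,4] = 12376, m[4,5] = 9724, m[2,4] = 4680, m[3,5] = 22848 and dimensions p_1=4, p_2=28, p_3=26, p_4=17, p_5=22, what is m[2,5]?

6176

m[2,5] = min over k∈[2,4] of m[2,k]+m[k+1,5]+p_{1}·p_k·p_{5}.
k=2: 0 + 22848 + 4·28·22 = 25312; k=3: 2912 + 9724 + 4·26·22 = 14924; k=4: 4680 + 0 + 4·17·22 = 6176.
Minimum: 6176 at k=4.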